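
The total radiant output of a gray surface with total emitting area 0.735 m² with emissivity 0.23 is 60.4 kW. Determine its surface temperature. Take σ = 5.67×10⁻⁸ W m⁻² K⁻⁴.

T ≈ 1580 K

From P = εσAT⁴, T = (P / εσA)^(1/4) = (60400 / (0.23 × 5.67×10⁻⁸ × 0.735))^(1/4).
T = (6.30×10^12)^(1/4) = 1580 K.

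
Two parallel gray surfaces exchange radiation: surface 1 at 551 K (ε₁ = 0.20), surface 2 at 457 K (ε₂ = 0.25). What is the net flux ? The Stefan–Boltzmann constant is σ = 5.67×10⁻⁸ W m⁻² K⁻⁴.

For two large parallel gray plates, q = σ(T₁⁴ − T₂⁴) / (1/ε₁ + 1/ε₂ − 1).
1/ε₁ + 1/ε₂ − 1 = 1/0.20 + 1/0.25 − 1 = 8.000.
T₁⁴ − T₂⁴ = 9.22×10^10 − 4.36×10^10 = 4.86×10^10 K⁴.
q = 5.67×10⁻⁸ × 4.86×10^10 / 8.000 = 344 W/m².

q ≈ 344 W/m²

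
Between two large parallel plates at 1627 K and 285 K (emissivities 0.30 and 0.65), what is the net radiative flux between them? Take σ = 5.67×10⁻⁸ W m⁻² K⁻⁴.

q ≈ 1.03×10^5 W/m²

For two large parallel gray plates, q = σ(T₁⁴ − T₂⁴) / (1/ε₁ + 1/ε₂ − 1).
1/ε₁ + 1/ε₂ − 1 = 1/0.30 + 1/0.65 − 1 = 3.872.
T₁⁴ − T₂⁴ = 7.01×10^12 − 6.60×10^9 = 7.00×10^12 K⁴.
q = 5.67×10⁻⁸ × 7.00×10^12 / 3.872 = 1.03×10^5 W/m².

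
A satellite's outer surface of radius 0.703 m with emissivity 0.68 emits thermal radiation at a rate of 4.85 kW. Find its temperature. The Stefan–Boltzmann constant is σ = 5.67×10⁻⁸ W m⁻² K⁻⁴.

T ≈ 377 K

A = 4πr² = 4π × (0.703)² = 6.21 m².
From P = εσAT⁴, T = (P / εσA)^(1/4) = (4850 / (0.68 × 5.67×10⁻⁸ × 6.21))^(1/4).
T = (2.03×10^10)^(1/4) = 377 K.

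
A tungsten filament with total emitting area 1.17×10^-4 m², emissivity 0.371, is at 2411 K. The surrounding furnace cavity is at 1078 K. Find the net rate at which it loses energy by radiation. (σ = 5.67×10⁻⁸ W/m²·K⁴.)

Q = εσA(T⁴ − T_s⁴). T⁴ − T_s⁴ = (2411)⁴ − (1078)⁴ = 3.38×10^13 − 1.35×10^12 = 3.24×10^13 K⁴.
Q = 0.371 × 5.67×10⁻⁸ × 1.17×10^-4 × 3.24×10^13 = 79.8 W.

Q ≈ 79.8 W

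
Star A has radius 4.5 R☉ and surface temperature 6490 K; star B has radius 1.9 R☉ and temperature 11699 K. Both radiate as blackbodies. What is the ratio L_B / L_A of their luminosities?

L_B/L_A ≈ 1.88

L = 4πR²σT⁴ ∝ R²T⁴, so L_B/L_A = (1.9/4.5)² × (11699/6490)⁴ = 0.178 × 10.6 = 1.88.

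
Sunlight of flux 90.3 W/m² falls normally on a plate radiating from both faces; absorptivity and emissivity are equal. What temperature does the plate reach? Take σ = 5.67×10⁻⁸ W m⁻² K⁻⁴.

Absorbed flux αS = emitted flux 2εσT⁴ per unit area; with α = ε this gives T = (S/2σ)^(1/4).
T = (90.3 / (2 × 5.67×10⁻⁸))^(1/4) = (7.96×10^8)^(1/4).
T = 168 K.

T ≈ 168 K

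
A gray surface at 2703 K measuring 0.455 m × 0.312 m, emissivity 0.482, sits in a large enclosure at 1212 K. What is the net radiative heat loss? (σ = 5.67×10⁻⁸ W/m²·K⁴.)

Q ≈ 1.99×10^5 W

A = 0.455 × 0.312 = 0.142 m².
Q = εσA(T⁴ − T_s⁴). T⁴ − T_s⁴ = (2703)⁴ − (1212)⁴ = 5.34×10^13 − 2.16×10^12 = 5.12×10^13 K⁴.
Q = 0.482 × 5.67×10⁻⁸ × 0.142 × 5.12×10^13 = 1.99×10^5 W.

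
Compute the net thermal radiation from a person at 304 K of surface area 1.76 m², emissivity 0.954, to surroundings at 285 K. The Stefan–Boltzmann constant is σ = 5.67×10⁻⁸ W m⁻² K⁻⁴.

Q = εσA(T⁴ − T_s⁴). T⁴ − T_s⁴ = (304)⁴ − (285)⁴ = 8.54×10^9 − 6.60×10^9 = 1.94×10^9 K⁴.
Q = 0.954 × 5.67×10⁻⁸ × 1.76 × 1.94×10^9 = 185 W.

Q ≈ 185 W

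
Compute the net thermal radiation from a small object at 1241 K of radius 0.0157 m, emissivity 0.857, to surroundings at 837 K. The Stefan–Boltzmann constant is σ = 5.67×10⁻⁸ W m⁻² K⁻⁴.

A = 4πr² = 4π × (0.0157)² = 3.10×10^-3 m².
Q = εσA(T⁴ − T_s⁴). T⁴ − T_s⁴ = (1241)⁴ − (837)⁴ = 2.37×10^12 − 4.91×10^11 = 1.88×10^12 K⁴.
Q = 0.857 × 5.67×10⁻⁸ × 3.10×10^-3 × 1.88×10^12 = 283 W.

Q ≈ 283 W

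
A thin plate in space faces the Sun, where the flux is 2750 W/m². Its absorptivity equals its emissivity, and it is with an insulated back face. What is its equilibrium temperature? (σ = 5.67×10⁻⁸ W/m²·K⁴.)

Absorbed flux αS = emitted flux εσT⁴ (one radiating face); with α = ε, T = (S/σ)^(1/4).
T = (2750 / 5.67×10⁻⁸)^(1/4) = (4.85×10^10)^(1/4).
T = 469 K.

T ≈ 469 K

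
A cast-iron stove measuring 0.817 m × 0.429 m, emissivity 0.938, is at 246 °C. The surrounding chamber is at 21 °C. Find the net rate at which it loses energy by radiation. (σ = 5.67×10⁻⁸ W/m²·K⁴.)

Q ≈ 1210 W

A = 0.817 × 0.429 = 0.350 m².
Convert: 246 °C = 519 K; 21 °C = 294 K.
Q = εσA(T⁴ − T_s⁴). T⁴ − T_s⁴ = (519)⁴ − (294)⁴ = 7.26×10^10 − 7.47×10^9 = 6.51×10^10 K⁴.
Q = 0.938 × 5.67×10⁻⁸ × 0.350 × 6.51×10^10 = 1210 W.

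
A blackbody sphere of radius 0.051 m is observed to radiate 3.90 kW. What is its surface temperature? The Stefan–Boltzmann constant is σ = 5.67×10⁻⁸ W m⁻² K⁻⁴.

T ≈ 1200 K

A = 4πr² = 4π × (0.051)² = 0.0327 m².
From P = σAT⁴, T = (P / σA)^(1/4) = (3900 / (5.67×10⁻⁸ × 0.0327))^(1/4).
T = (2.10×10^12)^(1/4) = 1200 K.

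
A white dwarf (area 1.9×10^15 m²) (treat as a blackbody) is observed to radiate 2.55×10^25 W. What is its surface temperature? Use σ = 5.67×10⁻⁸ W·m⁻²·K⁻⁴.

From P = σAT⁴, T = (P / σA)^(1/4) = (2.55×10^25 / (5.67×10⁻⁸ × 1.90×10^15))^(1/4).
T = (2.37×10^17)^(1/4) = 22100 K.

T ≈ 22100 K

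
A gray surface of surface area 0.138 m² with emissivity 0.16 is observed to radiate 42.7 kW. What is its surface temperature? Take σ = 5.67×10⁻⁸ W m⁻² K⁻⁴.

T ≈ 2420 K

From P = εσAT⁴, T = (P / εσA)^(1/4) = (42700 / (0.16 × 5.67×10⁻⁸ × 0.138))^(1/4).
T = (3.41×10^13)^(1/4) = 2420 K.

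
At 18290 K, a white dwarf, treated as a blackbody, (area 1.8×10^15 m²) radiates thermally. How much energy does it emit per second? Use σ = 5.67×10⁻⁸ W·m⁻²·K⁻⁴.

P ≈ 1.14×10^25 W

P = σAT⁴ = 5.67×10⁻⁸ × 1.80×10^15 × (18290)⁴ = 5.67×10⁻⁸ × 1.80×10^15 × 1.12×10^17.
P = 1.14×10^25 W.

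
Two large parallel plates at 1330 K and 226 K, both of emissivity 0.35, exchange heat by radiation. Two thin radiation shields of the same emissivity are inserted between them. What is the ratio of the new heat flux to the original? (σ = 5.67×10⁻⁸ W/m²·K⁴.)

With N identical shields there are N+1 = 3 gaps in series, each with the same radiative resistance, so the flux falls to 1/(N+1) of its unshielded value.

ratio ≈ 0.333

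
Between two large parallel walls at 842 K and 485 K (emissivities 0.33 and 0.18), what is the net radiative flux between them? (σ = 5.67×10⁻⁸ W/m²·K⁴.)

q ≈ 3340 W/m²

For two large parallel gray plates, q = σ(T₁⁴ − T₂⁴) / (1/ε₁ + 1/ε₂ − 1).
1/ε₁ + 1/ε₂ − 1 = 1/0.33 + 1/0.18 − 1 = 7.586.
T₁⁴ − T₂⁴ = 5.03×10^11 − 5.53×10^10 = 4.47×10^11 K⁴.
q = 5.67×10⁻⁸ × 4.47×10^11 / 7.586 = 3340 W/m².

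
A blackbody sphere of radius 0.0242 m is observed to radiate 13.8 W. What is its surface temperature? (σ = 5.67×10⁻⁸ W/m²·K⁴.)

A = 4πr² = 4π × (0.0242)² = 7.36×10^-3 m².
From P = σAT⁴, T = (P / σA)^(1/4) = (13.8 / (5.67×10⁻⁸ × 7.36×10^-3))^(1/4).
T = (3.31×10^10)^(1/4) = 426 K.

T ≈ 426 K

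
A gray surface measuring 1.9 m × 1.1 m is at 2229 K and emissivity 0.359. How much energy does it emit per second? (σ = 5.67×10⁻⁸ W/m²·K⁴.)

P ≈ 1.05×10^6 W

A = 1.9 × 1.1 = 2.09 m².
P = εσAT⁴ = 0.359 × 5.67×10⁻⁸ × 2.09 × (2229)⁴ = 0.359 × 5.67×10⁻⁸ × 2.09 × 2.47×10^13.
P = 1.05×10^6 W.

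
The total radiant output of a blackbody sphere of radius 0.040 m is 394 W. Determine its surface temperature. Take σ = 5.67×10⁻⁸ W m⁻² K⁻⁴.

A = 4πr² = 4π × (0.040)² = 0.0201 m².
From P = σAT⁴, T = (P / σA)^(1/4) = (394 / (5.67×10⁻⁸ × 0.0201))^(1/4).
T = (3.46×10^11)^(1/4) = 767 K.

T ≈ 767 K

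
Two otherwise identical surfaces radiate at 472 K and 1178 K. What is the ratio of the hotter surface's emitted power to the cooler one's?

ratio ≈ 38.8

P ∝ T⁴, so the ratio is (1178/472)⁴ = (2.496)⁴ = 38.8.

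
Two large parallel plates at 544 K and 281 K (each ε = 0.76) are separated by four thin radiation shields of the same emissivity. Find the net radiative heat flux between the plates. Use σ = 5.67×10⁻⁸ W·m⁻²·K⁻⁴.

Each of the 5 gaps contributes resistance (2/ε − 1) = 2/0.76 − 1 = 1.632; total = 8.158.
q = σ(T₁⁴ − T₂⁴) / 8.158 = 5.67×10⁻⁸ × 8.13×10^10 / 8.158 = 565 W/m².

q ≈ 565 W/m²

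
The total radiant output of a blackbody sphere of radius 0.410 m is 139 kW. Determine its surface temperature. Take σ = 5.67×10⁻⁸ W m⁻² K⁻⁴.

A = 4πr² = 4π × (0.410)² = 2.11 m².
From P = σAT⁴, T = (P / σA)^(1/4) = (1.39×10^5 / (5.67×10⁻⁸ × 2.11))^(1/4).
T = (1.16×10^12)^(1/4) = 1040 K.

T ≈ 1040 K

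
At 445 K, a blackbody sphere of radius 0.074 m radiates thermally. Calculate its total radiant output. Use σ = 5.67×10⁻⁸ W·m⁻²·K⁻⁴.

P ≈ 153 W

A = 4πr² = 4π × (0.074)² = 0.0688 m².
P = σAT⁴ = 5.67×10⁻⁸ × 0.0688 × (445)⁴ = 5.67×10⁻⁸ × 0.0688 × 3.92×10^10.
P = 153 W.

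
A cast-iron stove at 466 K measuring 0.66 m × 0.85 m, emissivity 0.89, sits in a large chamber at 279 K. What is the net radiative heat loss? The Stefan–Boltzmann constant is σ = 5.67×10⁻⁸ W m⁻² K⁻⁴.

A = 0.66 × 0.85 = 0.561 m².
Q = εσA(T⁴ − T_s⁴). T⁴ − T_s⁴ = (466)⁴ − (279)⁴ = 4.72×10^10 − 6.06×10^9 = 4.11×10^10 K⁴.
Q = 0.89 × 5.67×10⁻⁸ × 0.561 × 4.11×10^10 = 1160 W.

Q ≈ 1160 W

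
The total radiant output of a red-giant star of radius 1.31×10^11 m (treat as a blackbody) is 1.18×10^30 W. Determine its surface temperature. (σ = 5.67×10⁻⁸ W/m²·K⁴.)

T ≈ 3130 K

A = 4πr² = 4π × (1.31×10^11)² = 2.16×10^23 m².
From P = σAT⁴, T = (P / σA)^(1/4) = (1.18×10^30 / (5.67×10⁻⁸ × 2.16×10^23))^(1/4).
T = (9.65×10^13)^(1/4) = 3130 K.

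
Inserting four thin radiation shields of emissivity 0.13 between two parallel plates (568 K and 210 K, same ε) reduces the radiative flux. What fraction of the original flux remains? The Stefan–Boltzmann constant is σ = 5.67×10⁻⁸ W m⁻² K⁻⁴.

With N identical shields there are N+1 = 5 gaps in series, each with the same radiative resistance, so the flux falls to 1/(N+1) of its unshielded value.

ratio ≈ 0.200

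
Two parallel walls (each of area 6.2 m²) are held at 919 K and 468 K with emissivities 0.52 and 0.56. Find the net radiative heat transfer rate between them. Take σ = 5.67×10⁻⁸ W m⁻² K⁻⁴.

Q ≈ 86300 W

For two large parallel gray plates, q = σ(T₁⁴ − T₂⁴) / (1/ε₁ + 1/ε₂ − 1).
1/ε₁ + 1/ε₂ − 1 = 1/0.52 + 1/0.56 − 1 = 2.709.
T₁⁴ − T₂⁴ = 7.13×10^11 − 4.80×10^10 = 6.65×10^11 K⁴.
q = 5.67×10⁻⁸ × 6.65×10^11 / 2.709 = 13900 W/m².
Q = q·A = 13900 × 6.2 = 86300 W.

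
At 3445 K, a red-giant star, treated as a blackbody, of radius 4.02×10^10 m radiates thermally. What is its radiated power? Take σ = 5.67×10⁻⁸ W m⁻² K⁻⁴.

P ≈ 1.62×10^29 W

A = 4πr² = 4π × (4.02×10^10)² = 2.03×10^22 m².
P = σAT⁴ = 5.67×10⁻⁸ × 2.03×10^22 × (3445)⁴ = 5.67×10⁻⁸ × 2.03×10^22 × 1.41×10^14.
P = 1.62×10^29 W.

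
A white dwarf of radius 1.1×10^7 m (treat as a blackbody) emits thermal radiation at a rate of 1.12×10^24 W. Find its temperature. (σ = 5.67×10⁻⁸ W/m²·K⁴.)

T ≈ 10700 K

A = 4πr² = 4π × (1.1×10^7)² = 1.52×10^15 m².
From P = σAT⁴, T = (P / σA)^(1/4) = (1.12×10^24 / (5.67×10⁻⁸ × 1.52×10^15))^(1/4).
T = (1.30×10^16)^(1/4) = 10700 K.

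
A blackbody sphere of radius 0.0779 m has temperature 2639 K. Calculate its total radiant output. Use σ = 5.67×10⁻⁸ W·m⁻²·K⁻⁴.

A = 4πr² = 4π × (0.0779)² = 0.0763 m².
P = σAT⁴ = 5.67×10⁻⁸ × 0.0763 × (2639)⁴ = 5.67×10⁻⁸ × 0.0763 × 4.85×10^13.
P = 2.10×10^5 W.

P ≈ 2.10×10^5 W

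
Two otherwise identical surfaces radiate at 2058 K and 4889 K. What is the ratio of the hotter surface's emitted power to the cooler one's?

ratio ≈ 31.8

P ∝ T⁴, so the ratio is (4889/2058)⁴ = (2.376)⁴ = 31.8.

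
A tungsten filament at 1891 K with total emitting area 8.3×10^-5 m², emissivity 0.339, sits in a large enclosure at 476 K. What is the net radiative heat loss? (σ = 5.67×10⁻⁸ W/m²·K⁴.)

Q = εσA(T⁴ − T_s⁴). T⁴ − T_s⁴ = (1891)⁴ − (476)⁴ = 1.28×10^13 − 5.13×10^10 = 1.27×10^13 K⁴.
Q = 0.339 × 5.67×10⁻⁸ × 8.30×10^-5 × 1.27×10^13 = 20.3 W.

Q ≈ 20.3 W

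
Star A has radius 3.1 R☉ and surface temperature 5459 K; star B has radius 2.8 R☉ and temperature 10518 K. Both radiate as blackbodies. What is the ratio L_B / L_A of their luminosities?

L_B/L_A ≈ 11.2

L = 4πR²σT⁴ ∝ R²T⁴, so L_B/L_A = (2.8/3.1)² × (10518/5459)⁴ = 0.816 × 13.8 = 11.2.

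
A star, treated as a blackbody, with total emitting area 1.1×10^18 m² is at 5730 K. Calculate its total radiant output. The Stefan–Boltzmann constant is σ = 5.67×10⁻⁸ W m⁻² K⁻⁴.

P = σAT⁴ = 5.67×10⁻⁸ × 1.10×10^18 × (5730)⁴ = 5.67×10⁻⁸ × 1.10×10^18 × 1.08×10^15.
P = 6.72×10^25 W.

P ≈ 6.72×10^25 W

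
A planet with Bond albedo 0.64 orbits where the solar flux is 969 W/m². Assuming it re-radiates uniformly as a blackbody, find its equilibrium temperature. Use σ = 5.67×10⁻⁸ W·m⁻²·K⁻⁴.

T ≈ 198 K

Power absorbed = (1−a)S·πR²; power emitted = 4πR²σT⁴. Equating and cancelling πR²:
T = ((1−a)S / 4σ)^(1/4) = (349 / (4 × 5.67×10⁻⁸))^(1/4) = (1.54×10^9)^(1/4).
T = 198 K.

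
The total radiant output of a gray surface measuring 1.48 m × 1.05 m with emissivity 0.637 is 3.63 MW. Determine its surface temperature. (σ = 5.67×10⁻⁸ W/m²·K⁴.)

A = 1.48 × 1.05 = 1.55 m².
From P = εσAT⁴, T = (P / εσA)^(1/4) = (3.63×10^6 / (0.637 × 5.67×10⁻⁸ × 1.55))^(1/4).
T = (6.47×10^13)^(1/4) = 2840 K.

T ≈ 2840 K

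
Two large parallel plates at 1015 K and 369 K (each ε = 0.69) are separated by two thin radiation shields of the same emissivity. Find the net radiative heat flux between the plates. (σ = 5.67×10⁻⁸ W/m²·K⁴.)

Each of the 3 gaps contributes resistance (2/ε − 1) = 2/0.69 − 1 = 1.899; total = 5.696.
q = σ(T₁⁴ − T₂⁴) / 5.696 = 5.67×10⁻⁸ × 1.04×10^12 / 5.696 = 10400 W/m².

q ≈ 10400 W/m²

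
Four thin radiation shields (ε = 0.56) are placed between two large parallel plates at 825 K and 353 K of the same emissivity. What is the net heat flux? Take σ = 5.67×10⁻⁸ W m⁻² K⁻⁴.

q ≈ 1970 W/m²

Each of the 5 gaps contributes resistance (2/ε − 1) = 2/0.56 − 1 = 2.571; total = 12.86.
q = σ(T₁⁴ − T₂⁴) / 12.86 = 5.67×10⁻⁸ × 4.48×10^11 / 12.86 = 1970 W/m².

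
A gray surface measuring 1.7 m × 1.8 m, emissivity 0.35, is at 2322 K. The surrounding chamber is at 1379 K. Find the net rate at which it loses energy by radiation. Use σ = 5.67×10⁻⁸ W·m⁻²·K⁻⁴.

Q ≈ 1.55×10^6 W

A = 1.7 × 1.8 = 3.06 m².
Q = εσA(T⁴ − T_s⁴). T⁴ − T_s⁴ = (2322)⁴ − (1379)⁴ = 2.91×10^13 − 3.62×10^12 = 2.55×10^13 K⁴.
Q = 0.35 × 5.67×10⁻⁸ × 3.06 × 2.55×10^13 = 1.55×10^6 W.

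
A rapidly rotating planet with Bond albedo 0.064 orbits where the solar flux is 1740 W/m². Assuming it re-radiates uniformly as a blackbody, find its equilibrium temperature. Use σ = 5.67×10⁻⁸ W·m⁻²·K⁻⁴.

Power absorbed = (1−a)S·πR²; power emitted = 4πR²σT⁴. Equating and cancelling πR²:
T = ((1−a)S / 4σ)^(1/4) = (1630 / (4 × 5.67×10⁻⁸))^(1/4) = (7.18×10^9)^(1/4).
T = 291 K.

T ≈ 291 K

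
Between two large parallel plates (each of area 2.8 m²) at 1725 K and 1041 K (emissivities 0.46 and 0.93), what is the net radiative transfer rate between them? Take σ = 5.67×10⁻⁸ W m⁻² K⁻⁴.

Q ≈ 5.42×10^5 W

For two large parallel gray plates, q = σ(T₁⁴ − T₂⁴) / (1/ε₁ + 1/ε₂ − 1).
1/ε₁ + 1/ε₂ − 1 = 1/0.46 + 1/0.93 − 1 = 2.249.
T₁⁴ − T₂⁴ = 8.85×10^12 − 1.17×10^12 = 7.68×10^12 K⁴.
q = 5.67×10⁻⁸ × 7.68×10^12 / 2.249 = 1.94×10^5 W/m².
Q = q·A = 1.94×10^5 × 2.8 = 5.42×10^5 W.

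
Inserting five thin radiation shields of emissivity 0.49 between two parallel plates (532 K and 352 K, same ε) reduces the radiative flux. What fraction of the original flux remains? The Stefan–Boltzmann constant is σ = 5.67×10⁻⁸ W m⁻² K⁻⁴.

With N identical shields there are N+1 = 6 gaps in series, each with the same radiative resistance, so the flux falls to 1/(N+1) of its unshielded value.

ratio ≈ 0.167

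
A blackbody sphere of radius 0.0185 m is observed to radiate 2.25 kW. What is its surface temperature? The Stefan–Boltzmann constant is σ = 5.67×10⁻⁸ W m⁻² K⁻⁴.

T ≈ 1740 K

A = 4πr² = 4π × (0.0185)² = 4.30×10^-3 m².
From P = σAT⁴, T = (P / σA)^(1/4) = (2250 / (5.67×10⁻⁸ × 4.30×10^-3))^(1/4).
T = (9.23×10^12)^(1/4) = 1740 K.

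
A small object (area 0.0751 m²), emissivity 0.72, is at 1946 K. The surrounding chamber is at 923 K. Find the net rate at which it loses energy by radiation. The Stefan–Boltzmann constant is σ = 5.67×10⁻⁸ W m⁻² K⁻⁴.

Q ≈ 41700 W

Q = εσA(T⁴ − T_s⁴). T⁴ − T_s⁴ = (1946)⁴ − (923)⁴ = 1.43×10^13 − 7.26×10^11 = 1.36×10^13 K⁴.
Q = 0.72 × 5.67×10⁻⁸ × 0.0751 × 1.36×10^13 = 41700 W.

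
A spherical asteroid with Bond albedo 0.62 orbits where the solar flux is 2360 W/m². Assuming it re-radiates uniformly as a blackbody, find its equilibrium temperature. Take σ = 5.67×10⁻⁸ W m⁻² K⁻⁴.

T ≈ 251 K

Power absorbed = (1−a)S·πR²; power emitted = 4πR²σT⁴. Equating and cancelling πR²:
T = ((1−a)S / 4σ)^(1/4) = (897 / (4 × 5.67×10⁻⁸))^(1/4) = (3.95×10^9)^(1/4).
T = 251 K.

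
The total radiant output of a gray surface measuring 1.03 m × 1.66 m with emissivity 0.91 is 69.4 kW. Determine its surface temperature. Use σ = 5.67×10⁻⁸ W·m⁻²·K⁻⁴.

T ≈ 942 K

A = 1.03 × 1.66 = 1.71 m².
From P = εσAT⁴, T = (P / εσA)^(1/4) = (69400 / (0.91 × 5.67×10⁻⁸ × 1.71))^(1/4).
T = (7.87×10^11)^(1/4) = 942 K.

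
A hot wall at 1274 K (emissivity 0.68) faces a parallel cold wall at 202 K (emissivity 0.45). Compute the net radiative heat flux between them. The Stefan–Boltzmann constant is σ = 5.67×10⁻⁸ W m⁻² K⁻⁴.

For two large parallel gray plates, q = σ(T₁⁴ − T₂⁴) / (1/ε₁ + 1/ε₂ − 1).
1/ε₁ + 1/ε₂ − 1 = 1/0.68 + 1/0.45 − 1 = 2.693.
T₁⁴ − T₂⁴ = 2.63×10^12 − 1.66×10^9 = 2.63×10^12 K⁴.
q = 5.67×10⁻⁸ × 2.63×10^12 / 2.693 = 55400 W/m².

q ≈ 55400 W/m²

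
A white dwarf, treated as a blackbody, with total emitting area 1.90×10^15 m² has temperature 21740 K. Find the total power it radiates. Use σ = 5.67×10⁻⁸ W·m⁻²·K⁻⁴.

P = σAT⁴ = 5.67×10⁻⁸ × 1.90×10^15 × (21740)⁴ = 5.67×10⁻⁸ × 1.90×10^15 × 2.23×10^17.
P = 2.41×10^25 W.

P ≈ 2.41×10^25 W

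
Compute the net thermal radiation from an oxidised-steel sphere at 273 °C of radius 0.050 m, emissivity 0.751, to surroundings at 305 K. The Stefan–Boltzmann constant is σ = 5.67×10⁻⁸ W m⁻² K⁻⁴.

Q ≈ 107 W

A = 4πr² = 4π × (0.050)² = 0.0314 m².
Convert: 273 °C = 546 K.
Q = εσA(T⁴ − T_s⁴). T⁴ − T_s⁴ = (546)⁴ − (305)⁴ = 8.89×10^10 − 8.65×10^9 = 8.02×10^10 K⁴.
Q = 0.751 × 5.67×10⁻⁸ × 0.0314 × 8.02×10^10 = 107 W.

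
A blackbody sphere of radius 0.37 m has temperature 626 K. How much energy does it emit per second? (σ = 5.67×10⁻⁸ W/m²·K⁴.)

A = 4πr² = 4π × (0.37)² = 1.72 m².
P = σAT⁴ = 5.67×10⁻⁸ × 1.72 × (626)⁴ = 5.67×10⁻⁸ × 1.72 × 1.54×10^11.
P = 15000 W.

P ≈ 15000 W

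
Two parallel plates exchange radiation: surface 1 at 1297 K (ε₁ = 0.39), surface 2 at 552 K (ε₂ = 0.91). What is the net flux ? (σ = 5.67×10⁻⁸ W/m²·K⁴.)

For two large parallel gray plates, q = σ(T₁⁴ − T₂⁴) / (1/ε₁ + 1/ε₂ − 1).
1/ε₁ + 1/ε₂ − 1 = 1/0.39 + 1/0.91 − 1 = 2.663.
T₁⁴ − T₂⁴ = 2.83×10^12 − 9.28×10^10 = 2.74×10^12 K⁴.
q = 5.67×10⁻⁸ × 2.74×10^12 / 2.663 = 58300 W/m².

q ≈ 58300 W/m²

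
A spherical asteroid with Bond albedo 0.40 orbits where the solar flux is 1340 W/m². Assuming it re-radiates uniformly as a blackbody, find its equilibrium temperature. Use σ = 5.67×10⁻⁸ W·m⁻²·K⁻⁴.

T ≈ 244 K

Power absorbed = (1−a)S·πR²; power emitted = 4πR²σT⁴. Equating and cancelling πR²:
T = ((1−a)S / 4σ)^(1/4) = (804 / (4 × 5.67×10⁻⁸))^(1/4) = (3.54×10^9)^(1/4).
T = 244 K.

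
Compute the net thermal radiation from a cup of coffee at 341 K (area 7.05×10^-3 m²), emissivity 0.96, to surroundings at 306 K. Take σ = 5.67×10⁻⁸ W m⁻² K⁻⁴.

Q ≈ 1.82 W

Q = εσA(T⁴ − T_s⁴). T⁴ − T_s⁴ = (341)⁴ − (306)⁴ = 1.35×10^10 − 8.77×10^9 = 4.75×10^9 K⁴.
Q = 0.96 × 5.67×10⁻⁸ × 7.05×10^-3 × 4.75×10^9 = 1.82 W.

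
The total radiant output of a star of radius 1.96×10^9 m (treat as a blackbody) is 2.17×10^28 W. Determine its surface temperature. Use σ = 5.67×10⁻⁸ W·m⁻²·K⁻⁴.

T ≈ 9440 K

A = 4πr² = 4π × (1.96×10^9)² = 4.83×10^19 m².
From P = σAT⁴, T = (P / σA)^(1/4) = (2.17×10^28 / (5.67×10⁻⁸ × 4.83×10^19))^(1/4).
T = (7.93×10^15)^(1/4) = 9440 K.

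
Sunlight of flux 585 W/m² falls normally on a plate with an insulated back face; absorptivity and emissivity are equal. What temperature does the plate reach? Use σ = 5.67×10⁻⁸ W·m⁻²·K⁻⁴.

Absorbed flux αS = emitted flux εσT⁴ (one radiating face); with α = ε, T = (S/σ)^(1/4).
T = (585 / 5.67×10⁻⁸)^(1/4) = (1.03×10^10)^(1/4).
T = 319 K.

T ≈ 319 K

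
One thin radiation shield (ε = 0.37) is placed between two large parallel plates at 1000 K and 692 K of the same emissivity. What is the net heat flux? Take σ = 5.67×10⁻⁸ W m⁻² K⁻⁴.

Each of the 2 gaps contributes resistance (2/ε − 1) = 2/0.37 − 1 = 4.405; total = 8.811.
q = σ(T₁⁴ − T₂⁴) / 8.811 = 5.67×10⁻⁸ × 7.71×10^11 / 8.811 = 4960 W/m².

q ≈ 4960 W/m²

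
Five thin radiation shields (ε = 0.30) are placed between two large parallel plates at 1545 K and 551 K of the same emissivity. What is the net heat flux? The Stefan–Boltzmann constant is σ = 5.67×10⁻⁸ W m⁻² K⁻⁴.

Each of the 6 gaps contributes resistance (2/ε − 1) = 2/0.30 − 1 = 5.667; total = 34.00.
q = σ(T₁⁴ − T₂⁴) / 34.00 = 5.67×10⁻⁸ × 5.61×10^12 / 34.00 = 9350 W/m².

q ≈ 9350 W/m²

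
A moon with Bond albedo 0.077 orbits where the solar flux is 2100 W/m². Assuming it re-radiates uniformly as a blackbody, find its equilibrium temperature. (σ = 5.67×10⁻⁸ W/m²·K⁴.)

Power absorbed = (1−a)S·πR²; power emitted = 4πR²σT⁴. Equating and cancelling πR²:
T = ((1−a)S / 4σ)^(1/4) = (1940 / (4 × 5.67×10⁻⁸))^(1/4) = (8.55×10^9)^(1/4).
T = 304 K.

T ≈ 304 K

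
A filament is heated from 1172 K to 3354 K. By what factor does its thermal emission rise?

P ∝ T⁴, so the ratio is (3354/1172)⁴ = (2.862)⁴ = 67.1.

ratio ≈ 67.1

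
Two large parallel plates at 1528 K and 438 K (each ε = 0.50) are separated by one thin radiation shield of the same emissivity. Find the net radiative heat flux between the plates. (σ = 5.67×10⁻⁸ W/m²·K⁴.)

q ≈ 51200 W/m²

Each of the 2 gaps contributes resistance (2/ε − 1) = 2/0.50 − 1 = 3.000; total = 6.000.
q = σ(T₁⁴ − T₂⁴) / 6.000 = 5.67×10⁻⁸ × 5.41×10^12 / 6.000 = 51200 W/m².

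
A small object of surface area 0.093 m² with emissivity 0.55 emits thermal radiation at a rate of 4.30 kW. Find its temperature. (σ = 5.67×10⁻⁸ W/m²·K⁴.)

T ≈ 1100 K

From P = εσAT⁴, T = (P / εσA)^(1/4) = (4300 / (0.55 × 5.67×10⁻⁸ × 0.0930))^(1/4).
T = (1.48×10^12)^(1/4) = 1100 K.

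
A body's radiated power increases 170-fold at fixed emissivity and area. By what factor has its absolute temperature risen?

P ∝ T⁴ ⇒ T ∝ P^(1/4), so T scales by (170)^(1/4) = 3.61.

factor ≈ 3.61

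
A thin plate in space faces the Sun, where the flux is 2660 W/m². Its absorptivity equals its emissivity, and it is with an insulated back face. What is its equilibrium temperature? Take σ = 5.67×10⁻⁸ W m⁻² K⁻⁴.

T ≈ 465 K

Absorbed flux αS = emitted flux εσT⁴ (one radiating face); with α = ε, T = (S/σ)^(1/4).
T = (2660 / 5.67×10⁻⁸)^(1/4) = (4.69×10^10)^(1/4).
T = 465 K.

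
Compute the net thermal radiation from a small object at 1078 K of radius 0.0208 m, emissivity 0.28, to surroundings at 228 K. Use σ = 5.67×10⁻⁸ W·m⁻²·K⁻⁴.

A = 4πr² = 4π × (0.0208)² = 5.44×10^-3 m².
Q = εσA(T⁴ − T_s⁴). T⁴ − T_s⁴ = (1078)⁴ − (228)⁴ = 1.35×10^12 − 2.70×10^9 = 1.35×10^12 K⁴.
Q = 0.28 × 5.67×10⁻⁸ × 5.44×10^-3 × 1.35×10^12 = 116 W.

Q ≈ 116 W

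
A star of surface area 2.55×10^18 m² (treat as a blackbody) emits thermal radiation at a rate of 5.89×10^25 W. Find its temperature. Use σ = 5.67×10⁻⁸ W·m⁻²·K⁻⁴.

T ≈ 4490 K

From P = σAT⁴, T = (P / σA)^(1/4) = (5.89×10^25 / (5.67×10⁻⁸ × 2.55×10^18))^(1/4).
T = (4.07×10^14)^(1/4) = 4490 K.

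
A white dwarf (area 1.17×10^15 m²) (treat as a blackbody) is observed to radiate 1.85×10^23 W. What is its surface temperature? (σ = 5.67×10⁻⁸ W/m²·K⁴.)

From P = σAT⁴, T = (P / σA)^(1/4) = (1.85×10^23 / (5.67×10⁻⁸ × 1.17×10^15))^(1/4).
T = (2.79×10^15)^(1/4) = 7270 K.

T ≈ 7270 K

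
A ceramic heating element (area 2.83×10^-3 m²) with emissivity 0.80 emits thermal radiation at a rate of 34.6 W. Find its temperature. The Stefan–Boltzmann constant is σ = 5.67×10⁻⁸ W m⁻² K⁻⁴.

T ≈ 721 K

From P = εσAT⁴, T = (P / εσA)^(1/4) = (34.6 / (0.80 × 5.67×10⁻⁸ × 2.83×10^-3))^(1/4).
T = (2.70×10^11)^(1/4) = 721 K.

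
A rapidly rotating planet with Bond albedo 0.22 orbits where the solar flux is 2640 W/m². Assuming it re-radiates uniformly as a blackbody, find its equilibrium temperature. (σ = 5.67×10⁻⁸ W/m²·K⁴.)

T ≈ 309 K

Power absorbed = (1−a)S·πR²; power emitted = 4πR²σT⁴. Equating and cancelling πR²:
T = ((1−a)S / 4σ)^(1/4) = (2060 / (4 × 5.67×10⁻⁸))^(1/4) = (9.08×10^9)^(1/4).
T = 309 K.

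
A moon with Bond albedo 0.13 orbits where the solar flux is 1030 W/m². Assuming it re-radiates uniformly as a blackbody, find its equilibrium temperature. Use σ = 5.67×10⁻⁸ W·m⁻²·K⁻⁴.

T ≈ 251 K

Power absorbed = (1−a)S·πR²; power emitted = 4πR²σT⁴. Equating and cancelling πR²:
T = ((1−a)S / 4σ)^(1/4) = (896 / (4 × 5.67×10⁻⁸))^(1/4) = (3.95×10^9)^(1/4).
T = 251 K.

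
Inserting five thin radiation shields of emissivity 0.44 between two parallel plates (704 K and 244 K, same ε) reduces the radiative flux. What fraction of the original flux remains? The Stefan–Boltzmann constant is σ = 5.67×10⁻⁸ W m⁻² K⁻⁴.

ratio ≈ 0.167

With N identical shields there are N+1 = 6 gaps in series, each with the same radiative resistance, so the flux falls to 1/(N+1) of its unshielded value.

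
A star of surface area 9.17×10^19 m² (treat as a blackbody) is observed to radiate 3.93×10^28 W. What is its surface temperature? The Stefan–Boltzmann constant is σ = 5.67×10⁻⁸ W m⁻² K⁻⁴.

From P = σAT⁴, T = (P / σA)^(1/4) = (3.93×10^28 / (5.67×10⁻⁸ × 9.17×10^19))^(1/4).
T = (7.56×10^15)^(1/4) = 9320 K.

T ≈ 9320 K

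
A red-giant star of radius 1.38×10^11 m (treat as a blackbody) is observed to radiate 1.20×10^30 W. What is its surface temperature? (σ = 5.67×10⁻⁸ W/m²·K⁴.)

A = 4πr² = 4π × (1.38×10^11)² = 2.39×10^23 m².
From P = σAT⁴, T = (P / σA)^(1/4) = (1.20×10^30 / (5.67×10⁻⁸ × 2.39×10^23))^(1/4).
T = (8.84×10^13)^(1/4) = 3070 K.

T ≈ 3070 K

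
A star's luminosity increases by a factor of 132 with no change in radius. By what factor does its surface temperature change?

factor ≈ 3.39

P ∝ T⁴ ⇒ T ∝ P^(1/4), so T scales by (132)^(1/4) = 3.39.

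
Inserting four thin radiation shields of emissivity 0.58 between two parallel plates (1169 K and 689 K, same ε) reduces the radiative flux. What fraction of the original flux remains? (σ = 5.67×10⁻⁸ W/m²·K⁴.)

ratio ≈ 0.200

With N identical shields there are N+1 = 5 gaps in series, each with the same radiative resistance, so the flux falls to 1/(N+1) of its unshielded value.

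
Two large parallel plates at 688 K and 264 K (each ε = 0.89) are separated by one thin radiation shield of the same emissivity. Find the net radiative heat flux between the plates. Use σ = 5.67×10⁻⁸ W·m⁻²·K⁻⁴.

q ≈ 4980 W/m²

Each of the 2 gaps contributes resistance (2/ε − 1) = 2/0.89 − 1 = 1.247; total = 2.494.
q = σ(T₁⁴ − T₂⁴) / 2.494 = 5.67×10⁻⁸ × 2.19×10^11 / 2.494 = 4980 W/m².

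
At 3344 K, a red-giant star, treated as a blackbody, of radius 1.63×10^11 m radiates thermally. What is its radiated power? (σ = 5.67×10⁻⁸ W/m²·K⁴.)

P ≈ 2.37×10^30 W

A = 4πr² = 4π × (1.63×10^11)² = 3.34×10^23 m².
P = σAT⁴ = 5.67×10⁻⁸ × 3.34×10^23 × (3344)⁴ = 5.67×10⁻⁸ × 3.34×10^23 × 1.25×10^14.
P = 2.37×10^30 W.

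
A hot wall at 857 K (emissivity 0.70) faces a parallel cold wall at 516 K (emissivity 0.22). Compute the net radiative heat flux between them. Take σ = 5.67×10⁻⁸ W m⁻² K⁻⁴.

q ≈ 5340 W/m²

For two large parallel gray plates, q = σ(T₁⁴ − T₂⁴) / (1/ε₁ + 1/ε₂ − 1).
1/ε₁ + 1/ε₂ − 1 = 1/0.70 + 1/0.22 − 1 = 4.974.
T₁⁴ − T₂⁴ = 5.39×10^11 − 7.09×10^10 = 4.69×10^11 K⁴.
q = 5.67×10⁻⁸ × 4.69×10^11 / 4.974 = 5340 W/m².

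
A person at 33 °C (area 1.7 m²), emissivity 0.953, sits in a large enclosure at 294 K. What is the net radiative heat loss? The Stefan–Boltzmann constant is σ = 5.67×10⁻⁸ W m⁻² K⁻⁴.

Q ≈ 119 W

Convert: 33 °C = 306 K.
Q = εσA(T⁴ − T_s⁴). T⁴ − T_s⁴ = (306)⁴ − (294)⁴ = 8.77×10^9 − 7.47×10^9 = 1.30×10^9 K⁴.
Q = 0.953 × 5.67×10⁻⁸ × 1.70 × 1.30×10^9 = 119 W.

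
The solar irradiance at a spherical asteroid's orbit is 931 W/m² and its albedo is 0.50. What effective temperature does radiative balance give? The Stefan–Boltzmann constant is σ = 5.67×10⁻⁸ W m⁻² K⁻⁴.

Power absorbed = (1−a)S·πR²; power emitted = 4πR²σT⁴. Equating and cancelling πR²:
T = ((1−a)S / 4σ)^(1/4) = (466 / (4 × 5.67×10⁻⁸))^(1/4) = (2.05×10^9)^(1/4).
T = 213 K.

T ≈ 213 K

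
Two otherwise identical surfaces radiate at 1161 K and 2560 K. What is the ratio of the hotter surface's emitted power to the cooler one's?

P ∝ T⁴, so the ratio is (2560/1161)⁴ = (2.205)⁴ = 23.6.

ratio ≈ 23.6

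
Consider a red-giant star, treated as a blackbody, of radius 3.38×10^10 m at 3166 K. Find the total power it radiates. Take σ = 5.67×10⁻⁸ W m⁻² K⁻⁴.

A = 4πr² = 4π × (3.38×10^10)² = 1.44×10^22 m².
P = σAT⁴ = 5.67×10⁻⁸ × 1.44×10^22 × (3166)⁴ = 5.67×10⁻⁸ × 1.44×10^22 × 1.00×10^14.
P = 8.18×10^28 W.

P ≈ 8.18×10^28 W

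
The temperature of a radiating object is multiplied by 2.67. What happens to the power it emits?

factor ≈ 50.8

P ∝ T⁴, so the power scales as (2.67)⁴ = 50.8.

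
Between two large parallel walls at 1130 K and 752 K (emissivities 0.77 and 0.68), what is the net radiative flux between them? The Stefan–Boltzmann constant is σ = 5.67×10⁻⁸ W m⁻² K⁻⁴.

For two large parallel gray plates, q = σ(T₁⁴ − T₂⁴) / (1/ε₁ + 1/ε₂ − 1).
1/ε₁ + 1/ε₂ − 1 = 1/0.77 + 1/0.68 − 1 = 1.769.
T₁⁴ − T₂⁴ = 1.63×10^12 − 3.20×10^11 = 1.31×10^12 K⁴.
q = 5.67×10⁻⁸ × 1.31×10^12 / 1.769 = 42000 W/m².

q ≈ 42000 W/m²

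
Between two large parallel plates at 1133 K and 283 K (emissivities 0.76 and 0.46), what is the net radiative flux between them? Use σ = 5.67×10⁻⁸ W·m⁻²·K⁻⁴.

q ≈ 37400 W/m²

For two large parallel gray plates, q = σ(T₁⁴ − T₂⁴) / (1/ε₁ + 1/ε₂ − 1).
1/ε₁ + 1/ε₂ − 1 = 1/0.76 + 1/0.46 − 1 = 2.490.
T₁⁴ − T₂⁴ = 1.65×10^12 − 6.41×10^9 = 1.64×10^12 K⁴.
q = 5.67×10⁻⁸ × 1.64×10^12 / 2.490 = 37400 W/m².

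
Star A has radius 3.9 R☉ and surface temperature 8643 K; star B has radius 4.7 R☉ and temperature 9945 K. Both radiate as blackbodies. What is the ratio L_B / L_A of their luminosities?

L = 4πR²σT⁴ ∝ R²T⁴, so L_B/L_A = (4.7/3.9)² × (9945/8643)⁴ = 1.45 × 1.75 = 2.55.

L_B/L_A ≈ 2.55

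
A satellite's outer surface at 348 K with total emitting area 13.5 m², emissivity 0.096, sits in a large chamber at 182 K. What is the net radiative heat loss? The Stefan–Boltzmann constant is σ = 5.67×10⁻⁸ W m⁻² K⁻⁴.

Q = εσA(T⁴ − T_s⁴). T⁴ − T_s⁴ = (348)⁴ − (182)⁴ = 1.47×10^10 − 1.10×10^9 = 1.36×10^10 K⁴.
Q = 0.096 × 5.67×10⁻⁸ × 13.5 × 1.36×10^10 = 997 W.

Q ≈ 997 W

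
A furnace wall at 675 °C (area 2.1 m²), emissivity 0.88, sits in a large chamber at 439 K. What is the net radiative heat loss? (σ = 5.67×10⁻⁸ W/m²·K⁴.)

Q ≈ 80700 W

Convert: 675 °C = 948 K.
Q = εσA(T⁴ − T_s⁴). T⁴ − T_s⁴ = (948)⁴ − (439)⁴ = 8.08×10^11 − 3.71×10^10 = 7.71×10^11 K⁴.
Q = 0.88 × 5.67×10⁻⁸ × 2.10 × 7.71×10^11 = 80700 W.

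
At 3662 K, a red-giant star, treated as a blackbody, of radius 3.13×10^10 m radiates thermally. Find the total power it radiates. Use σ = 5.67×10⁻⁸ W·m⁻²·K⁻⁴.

P ≈ 1.26×10^29 W

A = 4πr² = 4π × (3.13×10^10)² = 1.23×10^22 m².
P = σAT⁴ = 5.67×10⁻⁸ × 1.23×10^22 × (3662)⁴ = 5.67×10⁻⁸ × 1.23×10^22 × 1.80×10^14.
P = 1.26×10^29 W.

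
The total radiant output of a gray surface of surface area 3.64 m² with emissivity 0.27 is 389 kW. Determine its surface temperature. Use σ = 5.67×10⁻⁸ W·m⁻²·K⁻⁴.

From P = εσAT⁴, T = (P / εσA)^(1/4) = (3.89×10^5 / (0.27 × 5.67×10⁻⁸ × 3.64))^(1/4).
T = (6.98×10^12)^(1/4) = 1630 K.

T ≈ 1630 K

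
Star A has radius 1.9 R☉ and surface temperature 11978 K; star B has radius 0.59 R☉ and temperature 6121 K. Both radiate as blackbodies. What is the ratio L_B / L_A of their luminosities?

L = 4πR²σT⁴ ∝ R²T⁴, so L_B/L_A = (0.59/1.9)² × (6121/11978)⁴ = 0.0964 × 0.0682 = 6.58×10^-3.

L_B/L_A ≈ 6.58×10^-3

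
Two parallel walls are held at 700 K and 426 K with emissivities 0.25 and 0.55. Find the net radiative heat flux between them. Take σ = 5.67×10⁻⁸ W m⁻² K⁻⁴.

q ≈ 2440 W/m²

For two large parallel gray plates, q = σ(T₁⁴ − T₂⁴) / (1/ε₁ + 1/ε₂ − 1).
1/ε₁ + 1/ε₂ − 1 = 1/0.25 + 1/0.55 − 1 = 4.818.
T₁⁴ − T₂⁴ = 2.40×10^11 − 3.29×10^10 = 2.07×10^11 K⁴.
q = 5.67×10⁻⁸ × 2.07×10^11 / 4.818 = 2440 W/m².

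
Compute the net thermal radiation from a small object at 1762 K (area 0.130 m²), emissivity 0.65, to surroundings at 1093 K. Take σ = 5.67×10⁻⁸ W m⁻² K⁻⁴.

Q ≈ 39300 W

Q = εσA(T⁴ − T_s⁴). T⁴ − T_s⁴ = (1762)⁴ − (1093)⁴ = 9.64×10^12 − 1.43×10^12 = 8.21×10^12 K⁴.
Q = 0.65 × 5.67×10⁻⁸ × 0.130 × 8.21×10^12 = 39300 W.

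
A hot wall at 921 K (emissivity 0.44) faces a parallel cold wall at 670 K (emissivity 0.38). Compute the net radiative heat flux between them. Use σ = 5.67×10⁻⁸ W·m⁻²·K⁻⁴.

For two large parallel gray plates, q = σ(T₁⁴ − T₂⁴) / (1/ε₁ + 1/ε₂ − 1).
1/ε₁ + 1/ε₂ − 1 = 1/0.44 + 1/0.38 − 1 = 3.904.
T₁⁴ − T₂⁴ = 7.20×10^11 − 2.02×10^11 = 5.18×10^11 K⁴.
q = 5.67×10⁻⁸ × 5.18×10^11 / 3.904 = 7520 W/m².

q ≈ 7520 W/m²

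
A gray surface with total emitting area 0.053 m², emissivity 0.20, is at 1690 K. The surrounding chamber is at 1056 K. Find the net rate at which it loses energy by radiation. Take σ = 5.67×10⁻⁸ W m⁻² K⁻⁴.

Q ≈ 4160 W

Q = εσA(T⁴ − T_s⁴). T⁴ − T_s⁴ = (1690)⁴ − (1056)⁴ = 8.16×10^12 − 1.24×10^12 = 6.91×10^12 K⁴.
Q = 0.20 × 5.67×10⁻⁸ × 0.0530 × 6.91×10^12 = 4160 W.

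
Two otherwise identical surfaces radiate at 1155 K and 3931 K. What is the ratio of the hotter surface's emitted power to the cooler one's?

ratio ≈ 134

P ∝ T⁴, so the ratio is (3931/1155)⁴ = (3.403)⁴ = 134.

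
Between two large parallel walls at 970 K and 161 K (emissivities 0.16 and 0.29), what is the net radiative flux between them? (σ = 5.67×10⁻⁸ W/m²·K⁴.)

For two large parallel gray plates, q = σ(T₁⁴ − T₂⁴) / (1/ε₁ + 1/ε₂ − 1).
1/ε₁ + 1/ε₂ − 1 = 1/0.16 + 1/0.29 − 1 = 8.698.
T₁⁴ − T₂⁴ = 8.85×10^11 − 6.72×10^8 = 8.85×10^11 K⁴.
q = 5.67×10⁻⁸ × 8.85×10^11 / 8.698 = 5770 W/m².

q ≈ 5770 W/m²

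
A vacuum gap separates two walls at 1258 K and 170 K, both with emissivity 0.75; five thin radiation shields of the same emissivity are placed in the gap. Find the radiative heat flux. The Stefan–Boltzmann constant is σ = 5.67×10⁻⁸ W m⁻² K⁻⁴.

q ≈ 14200 W/m²

Each of the 6 gaps contributes resistance (2/ε − 1) = 2/0.75 − 1 = 1.667; total = 10.00.
q = σ(T₁⁴ − T₂⁴) / 10.00 = 5.67×10⁻⁸ × 2.50×10^12 / 10.00 = 14200 W/m².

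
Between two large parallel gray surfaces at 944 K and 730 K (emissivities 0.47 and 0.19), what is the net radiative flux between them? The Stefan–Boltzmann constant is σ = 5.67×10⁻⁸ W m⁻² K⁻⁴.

q ≈ 4530 W/m²

For two large parallel gray plates, q = σ(T₁⁴ − T₂⁴) / (1/ε₁ + 1/ε₂ − 1).
1/ε₁ + 1/ε₂ − 1 = 1/0.47 + 1/0.19 − 1 = 6.391.
T₁⁴ − T₂⁴ = 7.94×10^11 − 2.84×10^11 = 5.10×10^11 K⁴.
q = 5.67×10⁻⁸ × 5.10×10^11 / 6.391 = 4530 W/m².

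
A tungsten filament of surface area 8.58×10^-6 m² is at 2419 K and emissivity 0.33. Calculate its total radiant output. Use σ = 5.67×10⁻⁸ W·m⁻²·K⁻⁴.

P = εσAT⁴ = 0.33 × 5.67×10⁻⁸ × 8.58×10^-6 × (2419)⁴ = 0.33 × 5.67×10⁻⁸ × 8.58×10^-6 × 3.42×10^13.
P = 5.50 W.

P ≈ 5.50 W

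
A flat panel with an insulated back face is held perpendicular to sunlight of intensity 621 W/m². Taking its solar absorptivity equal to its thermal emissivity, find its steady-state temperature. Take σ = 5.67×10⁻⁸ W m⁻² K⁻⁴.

T ≈ 324 K

Absorbed flux αS = emitted flux εσT⁴ (one radiating face); with α = ε, T = (S/σ)^(1/4).
T = (621 / 5.67×10⁻⁸)^(1/4) = (1.10×10^10)^(1/4).
T = 324 K.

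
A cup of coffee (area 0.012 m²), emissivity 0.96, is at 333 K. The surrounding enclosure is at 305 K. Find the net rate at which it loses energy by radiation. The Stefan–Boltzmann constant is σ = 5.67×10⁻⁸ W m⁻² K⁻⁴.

Q = εσA(T⁴ − T_s⁴). T⁴ − T_s⁴ = (333)⁴ − (305)⁴ = 1.23×10^10 − 8.65×10^9 = 3.64×10^9 K⁴.
Q = 0.96 × 5.67×10⁻⁸ × 0.0120 × 3.64×10^9 = 2.38 W.

Q ≈ 2.38 W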